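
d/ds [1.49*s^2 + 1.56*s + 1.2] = 2.98*s + 1.56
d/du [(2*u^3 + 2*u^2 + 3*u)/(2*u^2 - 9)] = (4*u^4 - 60*u^2 - 36*u - 27)/(4*u^4 - 36*u^2 + 81)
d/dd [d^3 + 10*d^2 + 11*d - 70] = 3*d^2 + 20*d + 11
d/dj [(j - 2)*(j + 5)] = 2*j + 3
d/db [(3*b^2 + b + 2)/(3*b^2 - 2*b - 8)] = (-9*b^2 - 60*b - 4)/(9*b^4 - 12*b^3 - 44*b^2 + 32*b + 64)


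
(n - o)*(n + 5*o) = n^2 + 4*n*o - 5*o^2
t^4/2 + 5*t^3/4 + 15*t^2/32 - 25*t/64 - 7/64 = (t/2 + 1/2)*(t - 1/2)*(t + 1/4)*(t + 7/4)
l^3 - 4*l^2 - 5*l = l*(l - 5)*(l + 1)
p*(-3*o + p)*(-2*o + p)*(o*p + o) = 6*o^3*p^2 + 6*o^3*p - 5*o^2*p^3 - 5*o^2*p^2 + o*p^4 + o*p^3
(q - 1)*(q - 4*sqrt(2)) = q^2 - 4*sqrt(2)*q - q + 4*sqrt(2)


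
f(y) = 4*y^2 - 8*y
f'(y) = 8*y - 8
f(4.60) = 47.84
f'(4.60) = 28.80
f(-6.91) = 246.27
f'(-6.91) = -63.28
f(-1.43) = 19.62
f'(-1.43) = -19.44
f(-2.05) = 33.21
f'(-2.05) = -24.40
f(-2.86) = 55.60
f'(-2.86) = -30.88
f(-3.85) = 90.09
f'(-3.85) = -38.80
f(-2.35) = 40.89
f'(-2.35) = -26.80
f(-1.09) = 13.47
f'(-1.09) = -16.72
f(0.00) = 0.00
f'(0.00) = -8.00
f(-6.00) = 192.00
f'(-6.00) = -56.00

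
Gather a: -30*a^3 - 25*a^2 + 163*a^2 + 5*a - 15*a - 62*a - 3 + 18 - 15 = -30*a^3 + 138*a^2 - 72*a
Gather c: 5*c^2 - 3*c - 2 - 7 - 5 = 5*c^2 - 3*c - 14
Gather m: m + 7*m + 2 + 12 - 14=8*m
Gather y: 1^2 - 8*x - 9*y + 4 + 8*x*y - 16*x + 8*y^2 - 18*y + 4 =-24*x + 8*y^2 + y*(8*x - 27) + 9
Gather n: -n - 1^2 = -n - 1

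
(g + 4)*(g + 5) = g^2 + 9*g + 20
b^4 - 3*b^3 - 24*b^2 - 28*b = b*(b - 7)*(b + 2)^2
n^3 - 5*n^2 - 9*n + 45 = (n - 5)*(n - 3)*(n + 3)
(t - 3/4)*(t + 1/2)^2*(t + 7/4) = t^4 + 2*t^3 - t^2/16 - 17*t/16 - 21/64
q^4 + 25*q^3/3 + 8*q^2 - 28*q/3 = q*(q - 2/3)*(q + 2)*(q + 7)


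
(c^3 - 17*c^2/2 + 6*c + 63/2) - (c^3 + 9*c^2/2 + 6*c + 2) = 59/2 - 13*c^2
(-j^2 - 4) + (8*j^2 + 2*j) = 7*j^2 + 2*j - 4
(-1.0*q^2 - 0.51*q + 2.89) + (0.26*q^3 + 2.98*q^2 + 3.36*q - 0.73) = 0.26*q^3 + 1.98*q^2 + 2.85*q + 2.16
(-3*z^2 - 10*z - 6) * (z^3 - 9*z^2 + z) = -3*z^5 + 17*z^4 + 81*z^3 + 44*z^2 - 6*z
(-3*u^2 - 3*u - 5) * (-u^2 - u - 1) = 3*u^4 + 6*u^3 + 11*u^2 + 8*u + 5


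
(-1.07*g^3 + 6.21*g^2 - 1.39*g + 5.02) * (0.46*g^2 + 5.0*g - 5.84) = -0.4922*g^5 - 2.4934*g^4 + 36.6594*g^3 - 40.9072*g^2 + 33.2176*g - 29.3168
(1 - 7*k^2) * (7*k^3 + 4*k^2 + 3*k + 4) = -49*k^5 - 28*k^4 - 14*k^3 - 24*k^2 + 3*k + 4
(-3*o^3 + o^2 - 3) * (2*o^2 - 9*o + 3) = -6*o^5 + 29*o^4 - 18*o^3 - 3*o^2 + 27*o - 9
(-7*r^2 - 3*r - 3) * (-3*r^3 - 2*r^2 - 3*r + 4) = 21*r^5 + 23*r^4 + 36*r^3 - 13*r^2 - 3*r - 12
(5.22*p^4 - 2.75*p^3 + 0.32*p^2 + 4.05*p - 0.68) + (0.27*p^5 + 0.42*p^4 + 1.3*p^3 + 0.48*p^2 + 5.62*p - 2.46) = 0.27*p^5 + 5.64*p^4 - 1.45*p^3 + 0.8*p^2 + 9.67*p - 3.14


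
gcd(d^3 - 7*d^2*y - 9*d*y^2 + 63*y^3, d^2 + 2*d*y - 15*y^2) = -d + 3*y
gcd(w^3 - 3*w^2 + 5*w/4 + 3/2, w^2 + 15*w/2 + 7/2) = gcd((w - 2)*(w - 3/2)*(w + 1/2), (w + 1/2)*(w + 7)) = w + 1/2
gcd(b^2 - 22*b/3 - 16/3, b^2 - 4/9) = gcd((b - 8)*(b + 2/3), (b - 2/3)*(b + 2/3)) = b + 2/3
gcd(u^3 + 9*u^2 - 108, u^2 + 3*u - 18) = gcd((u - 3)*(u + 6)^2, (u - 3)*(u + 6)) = u^2 + 3*u - 18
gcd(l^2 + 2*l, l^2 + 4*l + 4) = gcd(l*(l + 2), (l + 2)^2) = l + 2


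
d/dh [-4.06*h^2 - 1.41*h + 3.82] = -8.12*h - 1.41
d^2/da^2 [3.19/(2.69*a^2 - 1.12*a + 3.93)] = (-46.166318*a^2 + 19.221664*a + 3.19*(5.38*a - 1.12)*(10.76*a - 2.24) - 67.447446)/(2.69*a^2 - 1.12*a + 3.93)^3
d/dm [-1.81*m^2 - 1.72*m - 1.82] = -3.62*m - 1.72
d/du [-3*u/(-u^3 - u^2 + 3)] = 3*(u^3 - u^2*(3*u + 2) + u^2 - 3)/(u^3 + u^2 - 3)^2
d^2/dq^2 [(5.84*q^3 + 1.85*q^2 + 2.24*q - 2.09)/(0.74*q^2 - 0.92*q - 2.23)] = (-3.5527136788005e-15*q^5 + 3.5527136788005e-15*q^4 + 34.132496*q^3 + 83.33838*q^2 + 204.966336*q - 1.227226)/(0.405224*q^6 - 1.511376*q^5 - 1.784436*q^4 + 8.330416*q^3 + 5.377422*q^2 - 13.725204*q - 11.089567)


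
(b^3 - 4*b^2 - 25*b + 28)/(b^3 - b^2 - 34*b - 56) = (b - 1)/(b + 2)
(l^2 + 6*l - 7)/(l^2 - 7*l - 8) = (-l^2 - 6*l + 7)/(-l^2 + 7*l + 8)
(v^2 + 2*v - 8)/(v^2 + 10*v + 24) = (v - 2)/(v + 6)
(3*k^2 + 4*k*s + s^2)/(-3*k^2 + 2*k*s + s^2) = (k + s)/(-k + s)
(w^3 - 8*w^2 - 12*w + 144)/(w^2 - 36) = (w^2 - 2*w - 24)/(w + 6)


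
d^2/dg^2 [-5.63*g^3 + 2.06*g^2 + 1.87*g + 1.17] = 4.12 - 33.78*g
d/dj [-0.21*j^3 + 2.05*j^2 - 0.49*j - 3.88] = -0.63*j^2 + 4.1*j - 0.49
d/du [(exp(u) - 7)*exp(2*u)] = (3*exp(u) - 14)*exp(2*u)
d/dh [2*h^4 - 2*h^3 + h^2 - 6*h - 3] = 8*h^3 - 6*h^2 + 2*h - 6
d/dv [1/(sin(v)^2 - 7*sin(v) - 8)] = (7 - 2*sin(v))*cos(v)/((sin(v) - 8)^2*(sin(v) + 1)^2)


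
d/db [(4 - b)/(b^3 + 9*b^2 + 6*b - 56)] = (-b^3 - 9*b^2 - 6*b + 3*(b - 4)*(b^2 + 6*b + 2) + 56)/(b^3 + 9*b^2 + 6*b - 56)^2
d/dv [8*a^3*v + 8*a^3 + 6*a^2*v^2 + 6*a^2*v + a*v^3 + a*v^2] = a*(8*a^2 + 12*a*v + 6*a + 3*v^2 + 2*v)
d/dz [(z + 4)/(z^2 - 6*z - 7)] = (z^2 - 6*z - 2*(z - 3)*(z + 4) - 7)/(-z^2 + 6*z + 7)^2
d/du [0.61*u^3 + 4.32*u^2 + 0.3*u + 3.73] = 1.83*u^2 + 8.64*u + 0.3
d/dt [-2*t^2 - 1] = -4*t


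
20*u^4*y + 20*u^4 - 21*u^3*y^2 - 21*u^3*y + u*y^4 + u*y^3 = (-4*u + y)*(-u + y)*(5*u + y)*(u*y + u)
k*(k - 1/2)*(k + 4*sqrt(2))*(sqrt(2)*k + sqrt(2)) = sqrt(2)*k^4 + sqrt(2)*k^3/2 + 8*k^3 - sqrt(2)*k^2/2 + 4*k^2 - 4*k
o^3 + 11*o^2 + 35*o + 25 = (o + 1)*(o + 5)^2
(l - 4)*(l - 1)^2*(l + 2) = l^4 - 4*l^3 - 3*l^2 + 14*l - 8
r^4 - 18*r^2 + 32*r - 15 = (r - 3)*(r - 1)^2*(r + 5)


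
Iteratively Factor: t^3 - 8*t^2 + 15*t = (t - 5)*(t^2 - 3*t) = (t - 5)*(t - 3)*(t)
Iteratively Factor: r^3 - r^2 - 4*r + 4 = (r - 2)*(r^2 + r - 2) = (r - 2)*(r + 2)*(r - 1)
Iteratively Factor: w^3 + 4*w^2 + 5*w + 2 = (w + 1)*(w^2 + 3*w + 2) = (w + 1)^2*(w + 2)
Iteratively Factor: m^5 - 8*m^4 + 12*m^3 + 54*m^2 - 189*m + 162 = (m - 3)*(m^4 - 5*m^3 - 3*m^2 + 45*m - 54) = (m - 3)*(m - 2)*(m^3 - 3*m^2 - 9*m + 27) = (m - 3)^2*(m - 2)*(m^2 - 9) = (m - 3)^2*(m - 2)*(m + 3)*(m - 3)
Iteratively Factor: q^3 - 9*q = (q + 3)*(q^2 - 3*q) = q*(q + 3)*(q - 3)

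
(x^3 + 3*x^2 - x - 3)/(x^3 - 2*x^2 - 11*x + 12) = (x + 1)/(x - 4)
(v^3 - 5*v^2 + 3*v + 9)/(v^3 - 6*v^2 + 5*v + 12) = (v - 3)/(v - 4)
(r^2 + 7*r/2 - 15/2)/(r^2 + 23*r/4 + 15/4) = 2*(2*r - 3)/(4*r + 3)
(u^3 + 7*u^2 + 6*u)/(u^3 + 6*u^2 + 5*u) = (u + 6)/(u + 5)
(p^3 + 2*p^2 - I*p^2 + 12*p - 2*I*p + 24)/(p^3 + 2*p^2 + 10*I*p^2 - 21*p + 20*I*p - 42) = (p - 4*I)/(p + 7*I)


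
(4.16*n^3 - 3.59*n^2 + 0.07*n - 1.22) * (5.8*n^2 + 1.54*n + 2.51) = 24.128*n^5 - 14.4156*n^4 + 5.319*n^3 - 15.9791*n^2 - 1.7031*n - 3.0622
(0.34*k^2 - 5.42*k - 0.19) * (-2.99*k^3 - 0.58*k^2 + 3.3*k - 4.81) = -1.0166*k^5 + 16.0086*k^4 + 4.8337*k^3 - 19.4112*k^2 + 25.4432*k + 0.9139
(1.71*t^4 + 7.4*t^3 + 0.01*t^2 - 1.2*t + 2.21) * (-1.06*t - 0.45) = -1.8126*t^5 - 8.6135*t^4 - 3.3406*t^3 + 1.2675*t^2 - 1.8026*t - 0.9945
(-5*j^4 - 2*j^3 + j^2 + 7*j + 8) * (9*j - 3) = -45*j^5 - 3*j^4 + 15*j^3 + 60*j^2 + 51*j - 24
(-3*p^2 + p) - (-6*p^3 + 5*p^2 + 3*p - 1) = 6*p^3 - 8*p^2 - 2*p + 1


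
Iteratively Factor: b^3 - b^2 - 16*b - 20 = (b + 2)*(b^2 - 3*b - 10) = (b + 2)^2*(b - 5)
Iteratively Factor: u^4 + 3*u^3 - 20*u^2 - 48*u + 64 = (u - 4)*(u^3 + 7*u^2 + 8*u - 16) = (u - 4)*(u - 1)*(u^2 + 8*u + 16) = (u - 4)*(u - 1)*(u + 4)*(u + 4)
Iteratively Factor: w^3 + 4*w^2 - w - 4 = (w + 4)*(w^2 - 1) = (w + 1)*(w + 4)*(w - 1)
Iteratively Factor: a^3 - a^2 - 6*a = (a - 3)*(a^2 + 2*a) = (a - 3)*(a + 2)*(a)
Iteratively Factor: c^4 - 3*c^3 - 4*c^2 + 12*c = (c - 3)*(c^3 - 4*c) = c*(c - 3)*(c^2 - 4) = c*(c - 3)*(c + 2)*(c - 2)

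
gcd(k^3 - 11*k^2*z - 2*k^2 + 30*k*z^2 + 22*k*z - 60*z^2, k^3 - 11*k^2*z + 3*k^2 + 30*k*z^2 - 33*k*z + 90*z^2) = k^2 - 11*k*z + 30*z^2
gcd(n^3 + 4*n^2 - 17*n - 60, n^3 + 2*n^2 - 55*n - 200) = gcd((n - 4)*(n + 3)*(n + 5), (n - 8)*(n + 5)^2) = n + 5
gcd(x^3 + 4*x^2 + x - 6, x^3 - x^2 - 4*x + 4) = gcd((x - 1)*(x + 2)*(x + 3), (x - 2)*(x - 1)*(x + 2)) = x^2 + x - 2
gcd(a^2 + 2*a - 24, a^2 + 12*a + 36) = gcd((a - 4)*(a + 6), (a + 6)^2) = a + 6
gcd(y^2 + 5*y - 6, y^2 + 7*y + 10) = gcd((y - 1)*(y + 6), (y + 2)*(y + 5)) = 1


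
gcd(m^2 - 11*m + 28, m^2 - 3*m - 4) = m - 4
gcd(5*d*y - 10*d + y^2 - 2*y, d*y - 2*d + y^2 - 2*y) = y - 2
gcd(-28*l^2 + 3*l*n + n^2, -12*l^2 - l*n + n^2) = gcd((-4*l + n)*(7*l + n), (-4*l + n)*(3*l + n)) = 4*l - n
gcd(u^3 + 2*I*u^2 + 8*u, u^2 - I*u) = u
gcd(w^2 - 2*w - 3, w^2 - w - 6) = w - 3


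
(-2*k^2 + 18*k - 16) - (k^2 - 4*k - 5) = -3*k^2 + 22*k - 11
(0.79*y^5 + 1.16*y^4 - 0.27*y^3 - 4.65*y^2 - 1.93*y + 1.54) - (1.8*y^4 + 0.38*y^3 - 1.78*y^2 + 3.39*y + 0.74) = 0.79*y^5 - 0.64*y^4 - 0.65*y^3 - 2.87*y^2 - 5.32*y + 0.8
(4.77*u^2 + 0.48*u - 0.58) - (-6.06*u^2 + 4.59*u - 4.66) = 10.83*u^2 - 4.11*u + 4.08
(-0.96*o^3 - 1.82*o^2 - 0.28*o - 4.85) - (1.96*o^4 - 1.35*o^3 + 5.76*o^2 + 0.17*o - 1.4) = -1.96*o^4 + 0.39*o^3 - 7.58*o^2 - 0.45*o - 3.45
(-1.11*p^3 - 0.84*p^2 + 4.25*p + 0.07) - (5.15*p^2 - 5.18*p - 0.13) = -1.11*p^3 - 5.99*p^2 + 9.43*p + 0.2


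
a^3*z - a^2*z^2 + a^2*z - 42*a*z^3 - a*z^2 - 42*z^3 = (a - 7*z)*(a + 6*z)*(a*z + z)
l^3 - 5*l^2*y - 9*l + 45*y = (l - 3)*(l + 3)*(l - 5*y)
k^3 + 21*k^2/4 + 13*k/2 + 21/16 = (k + 1/4)*(k + 3/2)*(k + 7/2)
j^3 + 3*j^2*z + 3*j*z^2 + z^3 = (j + z)^3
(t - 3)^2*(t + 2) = t^3 - 4*t^2 - 3*t + 18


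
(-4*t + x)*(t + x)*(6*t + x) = -24*t^3 - 22*t^2*x + 3*t*x^2 + x^3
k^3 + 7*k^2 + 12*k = k*(k + 3)*(k + 4)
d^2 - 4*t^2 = (d - 2*t)*(d + 2*t)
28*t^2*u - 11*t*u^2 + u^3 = u*(-7*t + u)*(-4*t + u)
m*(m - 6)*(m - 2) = m^3 - 8*m^2 + 12*m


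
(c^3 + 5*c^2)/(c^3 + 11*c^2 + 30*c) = c/(c + 6)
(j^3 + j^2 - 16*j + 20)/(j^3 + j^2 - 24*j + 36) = (j^2 + 3*j - 10)/(j^2 + 3*j - 18)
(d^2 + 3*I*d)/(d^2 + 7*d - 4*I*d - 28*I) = d*(d + 3*I)/(d^2 + d*(7 - 4*I) - 28*I)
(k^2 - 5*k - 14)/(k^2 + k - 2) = (k - 7)/(k - 1)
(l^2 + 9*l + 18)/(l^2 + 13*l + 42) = (l + 3)/(l + 7)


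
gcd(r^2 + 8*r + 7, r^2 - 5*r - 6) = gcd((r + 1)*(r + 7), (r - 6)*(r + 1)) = r + 1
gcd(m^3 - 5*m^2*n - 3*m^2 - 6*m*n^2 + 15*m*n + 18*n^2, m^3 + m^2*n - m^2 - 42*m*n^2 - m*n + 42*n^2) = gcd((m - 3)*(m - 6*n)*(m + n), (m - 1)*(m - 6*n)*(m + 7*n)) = m - 6*n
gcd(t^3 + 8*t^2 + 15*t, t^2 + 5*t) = t^2 + 5*t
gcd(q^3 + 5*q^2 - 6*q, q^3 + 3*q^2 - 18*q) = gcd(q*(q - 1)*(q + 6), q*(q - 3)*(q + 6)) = q^2 + 6*q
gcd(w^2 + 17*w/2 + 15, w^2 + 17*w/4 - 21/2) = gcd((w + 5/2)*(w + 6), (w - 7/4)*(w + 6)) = w + 6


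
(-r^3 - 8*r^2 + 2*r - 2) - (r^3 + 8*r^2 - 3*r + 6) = -2*r^3 - 16*r^2 + 5*r - 8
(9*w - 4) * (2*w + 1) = 18*w^2 + w - 4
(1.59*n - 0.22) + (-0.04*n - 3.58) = 1.55*n - 3.8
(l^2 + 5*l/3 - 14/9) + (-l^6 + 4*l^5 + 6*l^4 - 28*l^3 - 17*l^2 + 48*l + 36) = -l^6 + 4*l^5 + 6*l^4 - 28*l^3 - 16*l^2 + 149*l/3 + 310/9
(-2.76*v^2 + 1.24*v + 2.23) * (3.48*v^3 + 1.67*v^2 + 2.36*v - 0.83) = -9.6048*v^5 - 0.294*v^4 + 3.3176*v^3 + 8.9413*v^2 + 4.2336*v - 1.8509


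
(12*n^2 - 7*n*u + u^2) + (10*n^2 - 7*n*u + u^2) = 22*n^2 - 14*n*u + 2*u^2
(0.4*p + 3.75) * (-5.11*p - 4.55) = -2.044*p^2 - 20.9825*p - 17.0625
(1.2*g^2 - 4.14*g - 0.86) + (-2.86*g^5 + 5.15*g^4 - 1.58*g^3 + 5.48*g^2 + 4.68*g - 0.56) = -2.86*g^5 + 5.15*g^4 - 1.58*g^3 + 6.68*g^2 + 0.54*g - 1.42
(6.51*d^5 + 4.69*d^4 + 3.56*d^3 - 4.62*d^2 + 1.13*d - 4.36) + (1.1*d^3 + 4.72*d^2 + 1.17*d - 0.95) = 6.51*d^5 + 4.69*d^4 + 4.66*d^3 + 0.0999999999999996*d^2 + 2.3*d - 5.31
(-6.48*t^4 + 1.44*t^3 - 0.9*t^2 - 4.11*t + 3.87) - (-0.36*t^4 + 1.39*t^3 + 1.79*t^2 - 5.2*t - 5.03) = -6.12*t^4 + 0.05*t^3 - 2.69*t^2 + 1.09*t + 8.9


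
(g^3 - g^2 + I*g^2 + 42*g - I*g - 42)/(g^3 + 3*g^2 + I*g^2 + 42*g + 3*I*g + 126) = (g - 1)/(g + 3)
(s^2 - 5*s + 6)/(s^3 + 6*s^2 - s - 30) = (s - 3)/(s^2 + 8*s + 15)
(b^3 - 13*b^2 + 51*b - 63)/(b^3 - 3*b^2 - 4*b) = (-b^3 + 13*b^2 - 51*b + 63)/(b*(-b^2 + 3*b + 4))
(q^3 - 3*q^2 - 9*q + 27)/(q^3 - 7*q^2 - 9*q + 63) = (q - 3)/(q - 7)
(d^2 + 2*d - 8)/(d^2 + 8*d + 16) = (d - 2)/(d + 4)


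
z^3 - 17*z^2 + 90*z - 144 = (z - 8)*(z - 6)*(z - 3)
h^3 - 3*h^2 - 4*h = h*(h - 4)*(h + 1)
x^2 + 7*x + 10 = (x + 2)*(x + 5)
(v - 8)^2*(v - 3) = v^3 - 19*v^2 + 112*v - 192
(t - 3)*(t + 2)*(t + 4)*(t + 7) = t^4 + 10*t^3 + 11*t^2 - 94*t - 168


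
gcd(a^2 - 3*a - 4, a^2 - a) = 1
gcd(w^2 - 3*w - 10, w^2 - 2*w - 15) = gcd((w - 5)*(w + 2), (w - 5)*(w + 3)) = w - 5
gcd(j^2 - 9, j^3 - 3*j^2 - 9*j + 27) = j^2 - 9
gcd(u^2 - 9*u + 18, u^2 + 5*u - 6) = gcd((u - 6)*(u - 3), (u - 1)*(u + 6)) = 1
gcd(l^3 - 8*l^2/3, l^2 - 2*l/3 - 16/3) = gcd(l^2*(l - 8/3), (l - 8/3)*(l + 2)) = l - 8/3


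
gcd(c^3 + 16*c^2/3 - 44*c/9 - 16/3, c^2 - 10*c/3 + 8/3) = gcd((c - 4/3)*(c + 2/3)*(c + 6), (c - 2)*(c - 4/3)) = c - 4/3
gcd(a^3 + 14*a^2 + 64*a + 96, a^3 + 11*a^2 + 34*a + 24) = a^2 + 10*a + 24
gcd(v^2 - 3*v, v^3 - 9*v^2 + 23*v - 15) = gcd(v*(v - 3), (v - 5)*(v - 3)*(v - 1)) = v - 3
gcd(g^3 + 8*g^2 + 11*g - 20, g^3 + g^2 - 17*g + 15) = g^2 + 4*g - 5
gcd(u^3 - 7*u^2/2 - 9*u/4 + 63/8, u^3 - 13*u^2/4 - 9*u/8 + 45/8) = u - 3/2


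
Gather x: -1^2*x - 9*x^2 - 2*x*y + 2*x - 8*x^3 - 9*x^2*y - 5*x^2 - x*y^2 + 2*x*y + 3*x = -8*x^3 + x^2*(-9*y - 14) + x*(4 - y^2)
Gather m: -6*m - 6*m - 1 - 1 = -12*m - 2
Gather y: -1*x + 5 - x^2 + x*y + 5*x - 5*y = -x^2 + 4*x + y*(x - 5) + 5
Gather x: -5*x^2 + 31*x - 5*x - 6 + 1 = -5*x^2 + 26*x - 5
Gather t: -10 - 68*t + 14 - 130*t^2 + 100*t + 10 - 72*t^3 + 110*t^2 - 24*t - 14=-72*t^3 - 20*t^2 + 8*t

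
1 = 1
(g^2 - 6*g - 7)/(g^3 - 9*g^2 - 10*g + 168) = (g + 1)/(g^2 - 2*g - 24)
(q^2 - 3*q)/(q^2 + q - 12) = q/(q + 4)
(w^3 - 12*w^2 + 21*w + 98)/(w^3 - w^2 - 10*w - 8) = (w^2 - 14*w + 49)/(w^2 - 3*w - 4)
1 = 1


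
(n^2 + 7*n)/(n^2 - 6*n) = (n + 7)/(n - 6)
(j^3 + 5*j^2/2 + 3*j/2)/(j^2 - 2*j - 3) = j*(2*j + 3)/(2*(j - 3))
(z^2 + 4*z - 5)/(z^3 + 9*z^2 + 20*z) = (z - 1)/(z*(z + 4))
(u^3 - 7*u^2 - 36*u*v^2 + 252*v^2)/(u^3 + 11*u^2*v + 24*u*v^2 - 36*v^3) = (u^2 - 6*u*v - 7*u + 42*v)/(u^2 + 5*u*v - 6*v^2)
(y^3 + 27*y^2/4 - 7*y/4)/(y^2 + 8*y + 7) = y*(4*y - 1)/(4*(y + 1))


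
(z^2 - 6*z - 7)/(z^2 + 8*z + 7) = (z - 7)/(z + 7)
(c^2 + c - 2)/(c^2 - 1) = (c + 2)/(c + 1)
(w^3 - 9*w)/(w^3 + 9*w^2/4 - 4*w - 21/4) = 4*w*(w - 3)/(4*w^2 - 3*w - 7)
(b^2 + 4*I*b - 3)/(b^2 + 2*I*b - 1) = (b + 3*I)/(b + I)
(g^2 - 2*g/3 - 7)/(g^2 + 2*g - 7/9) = 3*(g - 3)/(3*g - 1)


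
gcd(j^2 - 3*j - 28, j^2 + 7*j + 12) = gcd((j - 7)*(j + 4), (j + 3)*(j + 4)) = j + 4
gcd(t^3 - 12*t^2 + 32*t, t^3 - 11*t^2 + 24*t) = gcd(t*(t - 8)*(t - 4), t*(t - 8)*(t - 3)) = t^2 - 8*t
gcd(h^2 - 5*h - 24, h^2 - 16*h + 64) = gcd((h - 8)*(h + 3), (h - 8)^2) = h - 8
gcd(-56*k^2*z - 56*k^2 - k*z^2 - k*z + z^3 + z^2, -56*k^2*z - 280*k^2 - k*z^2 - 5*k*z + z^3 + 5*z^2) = -56*k^2 - k*z + z^2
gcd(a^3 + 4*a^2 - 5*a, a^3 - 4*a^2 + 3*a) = a^2 - a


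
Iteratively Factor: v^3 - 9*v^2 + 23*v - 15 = (v - 3)*(v^2 - 6*v + 5) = (v - 5)*(v - 3)*(v - 1)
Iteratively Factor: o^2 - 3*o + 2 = (o - 2)*(o - 1)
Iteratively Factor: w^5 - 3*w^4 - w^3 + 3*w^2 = (w - 1)*(w^4 - 2*w^3 - 3*w^2) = (w - 3)*(w - 1)*(w^3 + w^2) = (w - 3)*(w - 1)*(w + 1)*(w^2) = w*(w - 3)*(w - 1)*(w + 1)*(w)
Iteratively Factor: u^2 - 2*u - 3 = (u + 1)*(u - 3)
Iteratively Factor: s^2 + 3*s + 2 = (s + 2)*(s + 1)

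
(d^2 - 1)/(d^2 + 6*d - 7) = (d + 1)/(d + 7)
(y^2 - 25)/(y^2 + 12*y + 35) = (y - 5)/(y + 7)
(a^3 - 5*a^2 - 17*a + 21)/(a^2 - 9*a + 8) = (a^2 - 4*a - 21)/(a - 8)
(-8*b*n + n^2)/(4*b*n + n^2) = (-8*b + n)/(4*b + n)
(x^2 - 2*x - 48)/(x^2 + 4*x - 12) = (x - 8)/(x - 2)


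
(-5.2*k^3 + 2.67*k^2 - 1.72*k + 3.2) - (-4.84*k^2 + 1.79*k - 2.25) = -5.2*k^3 + 7.51*k^2 - 3.51*k + 5.45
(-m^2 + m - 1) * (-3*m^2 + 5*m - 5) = 3*m^4 - 8*m^3 + 13*m^2 - 10*m + 5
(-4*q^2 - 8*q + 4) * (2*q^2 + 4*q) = -8*q^4 - 32*q^3 - 24*q^2 + 16*q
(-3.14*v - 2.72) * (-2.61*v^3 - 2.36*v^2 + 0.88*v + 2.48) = 8.1954*v^4 + 14.5096*v^3 + 3.656*v^2 - 10.1808*v - 6.7456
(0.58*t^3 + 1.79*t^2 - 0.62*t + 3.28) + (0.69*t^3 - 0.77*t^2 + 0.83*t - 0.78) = 1.27*t^3 + 1.02*t^2 + 0.21*t + 2.5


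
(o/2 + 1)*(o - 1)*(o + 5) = o^3/2 + 3*o^2 + 3*o/2 - 5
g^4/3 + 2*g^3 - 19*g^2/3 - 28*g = g*(g/3 + 1)*(g - 4)*(g + 7)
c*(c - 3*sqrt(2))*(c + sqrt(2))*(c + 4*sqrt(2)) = c^4 + 2*sqrt(2)*c^3 - 22*c^2 - 24*sqrt(2)*c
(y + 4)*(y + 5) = y^2 + 9*y + 20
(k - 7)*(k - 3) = k^2 - 10*k + 21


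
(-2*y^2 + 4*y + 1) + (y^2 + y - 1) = -y^2 + 5*y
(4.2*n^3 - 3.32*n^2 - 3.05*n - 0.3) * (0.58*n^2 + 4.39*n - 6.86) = 2.436*n^5 + 16.5124*n^4 - 45.1558*n^3 + 9.2117*n^2 + 19.606*n + 2.058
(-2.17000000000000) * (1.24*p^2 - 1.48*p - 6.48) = -2.6908*p^2 + 3.2116*p + 14.0616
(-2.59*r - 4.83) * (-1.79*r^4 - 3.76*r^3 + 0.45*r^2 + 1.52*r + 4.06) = 4.6361*r^5 + 18.3841*r^4 + 16.9953*r^3 - 6.1103*r^2 - 17.857*r - 19.6098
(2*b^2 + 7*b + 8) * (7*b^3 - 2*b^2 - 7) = 14*b^5 + 45*b^4 + 42*b^3 - 30*b^2 - 49*b - 56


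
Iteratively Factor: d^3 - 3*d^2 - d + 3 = (d + 1)*(d^2 - 4*d + 3) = (d - 3)*(d + 1)*(d - 1)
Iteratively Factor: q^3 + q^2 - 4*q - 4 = (q + 2)*(q^2 - q - 2) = (q - 2)*(q + 2)*(q + 1)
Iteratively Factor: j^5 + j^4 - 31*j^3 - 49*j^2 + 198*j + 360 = (j - 5)*(j^4 + 6*j^3 - j^2 - 54*j - 72) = (j - 5)*(j + 2)*(j^3 + 4*j^2 - 9*j - 36) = (j - 5)*(j + 2)*(j + 4)*(j^2 - 9) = (j - 5)*(j - 3)*(j + 2)*(j + 4)*(j + 3)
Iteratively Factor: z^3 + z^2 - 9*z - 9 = (z + 3)*(z^2 - 2*z - 3) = (z + 1)*(z + 3)*(z - 3)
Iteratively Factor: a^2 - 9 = (a - 3)*(a + 3)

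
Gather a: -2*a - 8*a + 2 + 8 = 10 - 10*a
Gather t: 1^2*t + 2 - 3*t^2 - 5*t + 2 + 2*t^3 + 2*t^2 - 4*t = 2*t^3 - t^2 - 8*t + 4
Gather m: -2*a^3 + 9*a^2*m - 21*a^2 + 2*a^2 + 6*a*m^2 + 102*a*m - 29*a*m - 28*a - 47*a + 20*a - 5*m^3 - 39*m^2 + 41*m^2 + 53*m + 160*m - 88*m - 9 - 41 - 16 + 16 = -2*a^3 - 19*a^2 - 55*a - 5*m^3 + m^2*(6*a + 2) + m*(9*a^2 + 73*a + 125) - 50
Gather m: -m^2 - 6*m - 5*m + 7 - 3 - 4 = -m^2 - 11*m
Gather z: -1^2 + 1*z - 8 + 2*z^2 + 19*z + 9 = 2*z^2 + 20*z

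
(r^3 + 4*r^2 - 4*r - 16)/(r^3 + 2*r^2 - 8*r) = (r + 2)/r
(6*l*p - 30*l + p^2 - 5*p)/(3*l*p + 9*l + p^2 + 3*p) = (6*l*p - 30*l + p^2 - 5*p)/(3*l*p + 9*l + p^2 + 3*p)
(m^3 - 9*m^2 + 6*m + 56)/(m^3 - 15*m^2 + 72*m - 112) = (m + 2)/(m - 4)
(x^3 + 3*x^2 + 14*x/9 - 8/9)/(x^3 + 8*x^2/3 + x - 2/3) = (x + 4/3)/(x + 1)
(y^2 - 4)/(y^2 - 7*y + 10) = (y + 2)/(y - 5)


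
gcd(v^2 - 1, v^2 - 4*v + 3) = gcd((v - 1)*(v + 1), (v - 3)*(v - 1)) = v - 1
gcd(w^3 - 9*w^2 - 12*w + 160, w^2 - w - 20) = w^2 - w - 20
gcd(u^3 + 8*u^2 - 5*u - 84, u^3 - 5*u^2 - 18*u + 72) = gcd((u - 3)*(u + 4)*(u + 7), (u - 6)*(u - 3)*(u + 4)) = u^2 + u - 12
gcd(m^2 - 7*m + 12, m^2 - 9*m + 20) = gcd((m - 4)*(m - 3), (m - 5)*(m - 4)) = m - 4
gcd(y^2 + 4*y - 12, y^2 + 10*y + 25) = 1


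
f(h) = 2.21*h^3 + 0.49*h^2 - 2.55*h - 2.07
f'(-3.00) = 54.18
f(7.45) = 919.95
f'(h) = 6.63*h^2 + 0.98*h - 2.55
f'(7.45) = 372.73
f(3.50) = 89.76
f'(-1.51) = 11.09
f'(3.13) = 65.47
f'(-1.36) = 8.38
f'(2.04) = 27.04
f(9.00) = 1625.76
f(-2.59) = -30.58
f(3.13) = 62.52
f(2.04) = 13.53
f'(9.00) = 543.30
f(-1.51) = -4.71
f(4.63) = 215.98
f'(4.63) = 144.11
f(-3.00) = -49.68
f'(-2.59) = 39.39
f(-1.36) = -3.25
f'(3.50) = 82.10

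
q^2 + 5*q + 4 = (q + 1)*(q + 4)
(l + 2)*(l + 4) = l^2 + 6*l + 8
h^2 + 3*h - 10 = (h - 2)*(h + 5)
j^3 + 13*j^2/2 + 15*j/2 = j*(j + 3/2)*(j + 5)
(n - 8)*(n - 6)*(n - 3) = n^3 - 17*n^2 + 90*n - 144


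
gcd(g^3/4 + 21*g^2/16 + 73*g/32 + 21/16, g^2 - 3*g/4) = 1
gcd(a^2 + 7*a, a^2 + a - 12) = 1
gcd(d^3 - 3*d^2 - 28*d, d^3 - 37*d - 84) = d^2 - 3*d - 28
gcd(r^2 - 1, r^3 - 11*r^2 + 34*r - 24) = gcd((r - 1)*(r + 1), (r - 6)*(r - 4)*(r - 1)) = r - 1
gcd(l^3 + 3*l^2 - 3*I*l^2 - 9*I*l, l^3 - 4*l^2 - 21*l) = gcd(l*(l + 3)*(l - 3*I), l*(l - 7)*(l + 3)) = l^2 + 3*l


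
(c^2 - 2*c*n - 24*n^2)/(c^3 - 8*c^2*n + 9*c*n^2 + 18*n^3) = (c + 4*n)/(c^2 - 2*c*n - 3*n^2)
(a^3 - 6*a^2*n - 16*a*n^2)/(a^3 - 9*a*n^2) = (a^2 - 6*a*n - 16*n^2)/(a^2 - 9*n^2)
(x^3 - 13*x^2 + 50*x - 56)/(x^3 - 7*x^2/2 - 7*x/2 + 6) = 2*(x^2 - 9*x + 14)/(2*x^2 + x - 3)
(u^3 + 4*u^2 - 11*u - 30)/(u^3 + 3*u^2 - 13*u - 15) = (u + 2)/(u + 1)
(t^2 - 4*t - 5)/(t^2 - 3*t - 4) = (t - 5)/(t - 4)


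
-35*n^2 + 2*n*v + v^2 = (-5*n + v)*(7*n + v)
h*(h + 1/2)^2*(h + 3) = h^4 + 4*h^3 + 13*h^2/4 + 3*h/4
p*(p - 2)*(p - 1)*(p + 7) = p^4 + 4*p^3 - 19*p^2 + 14*p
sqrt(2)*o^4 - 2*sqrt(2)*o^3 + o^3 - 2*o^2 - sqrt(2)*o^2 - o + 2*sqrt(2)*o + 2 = (o - 2)*(o - 1)*(o + 1)*(sqrt(2)*o + 1)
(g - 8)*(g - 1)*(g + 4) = g^3 - 5*g^2 - 28*g + 32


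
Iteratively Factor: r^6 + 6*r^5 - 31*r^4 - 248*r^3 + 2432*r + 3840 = (r + 4)*(r^5 + 2*r^4 - 39*r^3 - 92*r^2 + 368*r + 960) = (r + 4)^2*(r^4 - 2*r^3 - 31*r^2 + 32*r + 240) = (r + 3)*(r + 4)^2*(r^3 - 5*r^2 - 16*r + 80) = (r - 4)*(r + 3)*(r + 4)^2*(r^2 - r - 20) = (r - 5)*(r - 4)*(r + 3)*(r + 4)^2*(r + 4)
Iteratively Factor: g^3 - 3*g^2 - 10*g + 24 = (g + 3)*(g^2 - 6*g + 8) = (g - 2)*(g + 3)*(g - 4)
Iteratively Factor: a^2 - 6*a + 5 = (a - 5)*(a - 1)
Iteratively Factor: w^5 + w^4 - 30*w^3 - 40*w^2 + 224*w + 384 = (w - 4)*(w^4 + 5*w^3 - 10*w^2 - 80*w - 96) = (w - 4)*(w + 3)*(w^3 + 2*w^2 - 16*w - 32) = (w - 4)*(w + 2)*(w + 3)*(w^2 - 16) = (w - 4)*(w + 2)*(w + 3)*(w + 4)*(w - 4)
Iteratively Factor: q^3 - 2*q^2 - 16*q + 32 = (q - 4)*(q^2 + 2*q - 8) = (q - 4)*(q - 2)*(q + 4)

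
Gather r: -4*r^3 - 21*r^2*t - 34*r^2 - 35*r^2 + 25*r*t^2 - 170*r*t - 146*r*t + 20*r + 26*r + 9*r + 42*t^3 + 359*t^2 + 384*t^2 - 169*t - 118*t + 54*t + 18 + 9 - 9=-4*r^3 + r^2*(-21*t - 69) + r*(25*t^2 - 316*t + 55) + 42*t^3 + 743*t^2 - 233*t + 18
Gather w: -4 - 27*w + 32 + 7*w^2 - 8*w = 7*w^2 - 35*w + 28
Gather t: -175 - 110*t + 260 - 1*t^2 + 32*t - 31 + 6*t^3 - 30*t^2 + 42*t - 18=6*t^3 - 31*t^2 - 36*t + 36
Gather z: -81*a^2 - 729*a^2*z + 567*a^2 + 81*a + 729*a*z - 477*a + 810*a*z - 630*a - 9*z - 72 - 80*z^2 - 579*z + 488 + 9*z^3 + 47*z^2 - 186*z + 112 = 486*a^2 - 1026*a + 9*z^3 - 33*z^2 + z*(-729*a^2 + 1539*a - 774) + 528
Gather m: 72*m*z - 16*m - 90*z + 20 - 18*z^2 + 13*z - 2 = m*(72*z - 16) - 18*z^2 - 77*z + 18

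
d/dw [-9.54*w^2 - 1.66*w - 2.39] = -19.08*w - 1.66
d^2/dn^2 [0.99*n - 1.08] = 0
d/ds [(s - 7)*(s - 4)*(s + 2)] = 3*s^2 - 18*s + 6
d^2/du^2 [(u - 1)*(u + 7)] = 2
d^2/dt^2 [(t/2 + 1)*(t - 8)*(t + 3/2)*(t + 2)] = 6*t^2 - 15*t/2 - 34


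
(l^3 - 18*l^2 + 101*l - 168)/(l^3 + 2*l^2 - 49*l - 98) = (l^2 - 11*l + 24)/(l^2 + 9*l + 14)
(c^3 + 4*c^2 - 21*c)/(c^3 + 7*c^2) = (c - 3)/c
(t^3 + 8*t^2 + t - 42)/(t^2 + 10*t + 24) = (t^3 + 8*t^2 + t - 42)/(t^2 + 10*t + 24)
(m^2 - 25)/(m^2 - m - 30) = (m - 5)/(m - 6)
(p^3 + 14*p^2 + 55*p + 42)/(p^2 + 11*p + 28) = (p^2 + 7*p + 6)/(p + 4)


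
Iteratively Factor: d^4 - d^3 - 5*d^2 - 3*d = (d + 1)*(d^3 - 2*d^2 - 3*d) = d*(d + 1)*(d^2 - 2*d - 3) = d*(d - 3)*(d + 1)*(d + 1)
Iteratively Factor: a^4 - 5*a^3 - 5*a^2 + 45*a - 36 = (a - 3)*(a^3 - 2*a^2 - 11*a + 12) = (a - 3)*(a - 1)*(a^2 - a - 12) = (a - 3)*(a - 1)*(a + 3)*(a - 4)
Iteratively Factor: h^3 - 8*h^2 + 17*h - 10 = (h - 5)*(h^2 - 3*h + 2) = (h - 5)*(h - 1)*(h - 2)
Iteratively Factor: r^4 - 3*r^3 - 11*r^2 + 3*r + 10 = (r - 1)*(r^3 - 2*r^2 - 13*r - 10) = (r - 5)*(r - 1)*(r^2 + 3*r + 2) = (r - 5)*(r - 1)*(r + 1)*(r + 2)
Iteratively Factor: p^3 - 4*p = (p - 2)*(p^2 + 2*p) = p*(p - 2)*(p + 2)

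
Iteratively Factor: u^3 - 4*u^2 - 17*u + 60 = (u + 4)*(u^2 - 8*u + 15) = (u - 5)*(u + 4)*(u - 3)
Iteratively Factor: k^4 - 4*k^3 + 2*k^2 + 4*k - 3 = (k - 1)*(k^3 - 3*k^2 - k + 3) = (k - 1)^2*(k^2 - 2*k - 3) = (k - 1)^2*(k + 1)*(k - 3)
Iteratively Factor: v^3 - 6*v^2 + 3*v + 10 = (v - 5)*(v^2 - v - 2) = (v - 5)*(v + 1)*(v - 2)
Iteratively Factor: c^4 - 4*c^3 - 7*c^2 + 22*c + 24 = (c - 3)*(c^3 - c^2 - 10*c - 8) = (c - 3)*(c + 1)*(c^2 - 2*c - 8) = (c - 3)*(c + 1)*(c + 2)*(c - 4)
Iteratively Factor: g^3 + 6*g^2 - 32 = (g + 4)*(g^2 + 2*g - 8) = (g - 2)*(g + 4)*(g + 4)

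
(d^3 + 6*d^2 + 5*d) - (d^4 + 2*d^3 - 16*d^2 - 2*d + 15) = -d^4 - d^3 + 22*d^2 + 7*d - 15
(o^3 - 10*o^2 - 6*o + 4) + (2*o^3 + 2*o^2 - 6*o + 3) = 3*o^3 - 8*o^2 - 12*o + 7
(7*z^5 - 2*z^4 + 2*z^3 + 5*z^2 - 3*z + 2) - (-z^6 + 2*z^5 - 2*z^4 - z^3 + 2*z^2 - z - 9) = z^6 + 5*z^5 + 3*z^3 + 3*z^2 - 2*z + 11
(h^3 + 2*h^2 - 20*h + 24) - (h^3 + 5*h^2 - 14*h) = -3*h^2 - 6*h + 24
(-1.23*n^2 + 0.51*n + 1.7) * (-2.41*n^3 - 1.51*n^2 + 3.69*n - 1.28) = 2.9643*n^5 + 0.6282*n^4 - 9.4058*n^3 + 0.8893*n^2 + 5.6202*n - 2.176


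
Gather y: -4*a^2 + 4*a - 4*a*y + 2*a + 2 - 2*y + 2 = -4*a^2 + 6*a + y*(-4*a - 2) + 4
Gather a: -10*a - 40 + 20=-10*a - 20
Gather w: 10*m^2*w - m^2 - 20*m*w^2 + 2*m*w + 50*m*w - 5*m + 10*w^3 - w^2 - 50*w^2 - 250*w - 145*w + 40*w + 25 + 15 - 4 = -m^2 - 5*m + 10*w^3 + w^2*(-20*m - 51) + w*(10*m^2 + 52*m - 355) + 36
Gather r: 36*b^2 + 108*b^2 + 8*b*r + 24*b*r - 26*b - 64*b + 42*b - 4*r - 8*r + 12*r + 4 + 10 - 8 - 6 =144*b^2 + 32*b*r - 48*b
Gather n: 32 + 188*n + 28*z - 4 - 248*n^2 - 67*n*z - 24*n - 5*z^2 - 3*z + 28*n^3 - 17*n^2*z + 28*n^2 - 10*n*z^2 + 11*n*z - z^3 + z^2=28*n^3 + n^2*(-17*z - 220) + n*(-10*z^2 - 56*z + 164) - z^3 - 4*z^2 + 25*z + 28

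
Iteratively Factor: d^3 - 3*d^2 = (d)*(d^2 - 3*d) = d^2*(d - 3)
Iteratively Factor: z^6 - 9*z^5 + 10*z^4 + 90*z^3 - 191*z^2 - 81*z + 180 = (z - 3)*(z^5 - 6*z^4 - 8*z^3 + 66*z^2 + 7*z - 60) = (z - 5)*(z - 3)*(z^4 - z^3 - 13*z^2 + z + 12) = (z - 5)*(z - 3)*(z + 1)*(z^3 - 2*z^2 - 11*z + 12) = (z - 5)*(z - 3)*(z - 1)*(z + 1)*(z^2 - z - 12) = (z - 5)*(z - 3)*(z - 1)*(z + 1)*(z + 3)*(z - 4)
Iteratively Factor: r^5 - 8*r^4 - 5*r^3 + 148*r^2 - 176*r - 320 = (r - 4)*(r^4 - 4*r^3 - 21*r^2 + 64*r + 80) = (r - 4)^2*(r^3 - 21*r - 20) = (r - 4)^2*(r + 4)*(r^2 - 4*r - 5) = (r - 5)*(r - 4)^2*(r + 4)*(r + 1)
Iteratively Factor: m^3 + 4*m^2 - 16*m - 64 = (m - 4)*(m^2 + 8*m + 16) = (m - 4)*(m + 4)*(m + 4)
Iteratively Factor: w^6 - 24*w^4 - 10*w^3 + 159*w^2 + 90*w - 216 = (w - 1)*(w^5 + w^4 - 23*w^3 - 33*w^2 + 126*w + 216) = (w - 1)*(w + 3)*(w^4 - 2*w^3 - 17*w^2 + 18*w + 72) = (w - 1)*(w + 3)^2*(w^3 - 5*w^2 - 2*w + 24) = (w - 3)*(w - 1)*(w + 3)^2*(w^2 - 2*w - 8) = (w - 3)*(w - 1)*(w + 2)*(w + 3)^2*(w - 4)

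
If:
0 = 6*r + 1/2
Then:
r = -1/12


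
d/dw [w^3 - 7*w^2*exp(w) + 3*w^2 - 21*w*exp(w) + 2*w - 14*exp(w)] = -7*w^2*exp(w) + 3*w^2 - 35*w*exp(w) + 6*w - 35*exp(w) + 2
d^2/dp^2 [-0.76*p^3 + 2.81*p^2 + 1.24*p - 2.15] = 5.62 - 4.56*p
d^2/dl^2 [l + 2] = 0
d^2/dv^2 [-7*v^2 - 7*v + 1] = -14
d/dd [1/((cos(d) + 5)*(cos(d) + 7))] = 2*(cos(d) + 6)*sin(d)/((cos(d) + 5)^2*(cos(d) + 7)^2)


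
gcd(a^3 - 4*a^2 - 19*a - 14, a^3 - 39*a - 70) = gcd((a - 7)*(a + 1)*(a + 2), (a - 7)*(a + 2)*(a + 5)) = a^2 - 5*a - 14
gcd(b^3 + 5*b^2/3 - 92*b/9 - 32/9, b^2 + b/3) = b + 1/3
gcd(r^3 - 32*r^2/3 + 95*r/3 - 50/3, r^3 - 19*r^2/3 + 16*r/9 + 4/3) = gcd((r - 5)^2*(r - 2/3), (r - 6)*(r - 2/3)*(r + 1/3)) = r - 2/3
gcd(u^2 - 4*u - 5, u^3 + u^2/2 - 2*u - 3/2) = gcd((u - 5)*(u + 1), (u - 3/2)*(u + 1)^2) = u + 1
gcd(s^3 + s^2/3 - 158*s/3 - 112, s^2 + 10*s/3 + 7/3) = s + 7/3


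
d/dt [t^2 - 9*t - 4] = 2*t - 9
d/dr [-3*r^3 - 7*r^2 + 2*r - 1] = -9*r^2 - 14*r + 2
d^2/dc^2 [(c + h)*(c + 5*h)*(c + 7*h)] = 6*c + 26*h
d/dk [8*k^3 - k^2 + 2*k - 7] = 24*k^2 - 2*k + 2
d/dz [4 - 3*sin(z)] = -3*cos(z)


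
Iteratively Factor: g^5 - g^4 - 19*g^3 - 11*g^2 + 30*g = (g + 3)*(g^4 - 4*g^3 - 7*g^2 + 10*g) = (g - 1)*(g + 3)*(g^3 - 3*g^2 - 10*g) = g*(g - 1)*(g + 3)*(g^2 - 3*g - 10) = g*(g - 5)*(g - 1)*(g + 3)*(g + 2)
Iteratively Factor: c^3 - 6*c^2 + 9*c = (c - 3)*(c^2 - 3*c) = (c - 3)^2*(c)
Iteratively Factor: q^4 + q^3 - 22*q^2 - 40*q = (q - 5)*(q^3 + 6*q^2 + 8*q) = q*(q - 5)*(q^2 + 6*q + 8) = q*(q - 5)*(q + 2)*(q + 4)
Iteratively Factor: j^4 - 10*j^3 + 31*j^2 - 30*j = (j)*(j^3 - 10*j^2 + 31*j - 30) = j*(j - 3)*(j^2 - 7*j + 10) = j*(j - 3)*(j - 2)*(j - 5)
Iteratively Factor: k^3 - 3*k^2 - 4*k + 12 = (k - 3)*(k^2 - 4) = (k - 3)*(k + 2)*(k - 2)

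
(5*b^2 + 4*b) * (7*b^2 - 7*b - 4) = 35*b^4 - 7*b^3 - 48*b^2 - 16*b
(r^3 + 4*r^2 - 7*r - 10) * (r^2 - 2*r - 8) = r^5 + 2*r^4 - 23*r^3 - 28*r^2 + 76*r + 80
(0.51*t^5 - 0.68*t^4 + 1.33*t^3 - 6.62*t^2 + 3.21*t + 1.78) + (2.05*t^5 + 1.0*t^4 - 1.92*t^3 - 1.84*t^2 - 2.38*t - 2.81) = 2.56*t^5 + 0.32*t^4 - 0.59*t^3 - 8.46*t^2 + 0.83*t - 1.03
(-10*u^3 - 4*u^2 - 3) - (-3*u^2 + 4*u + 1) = -10*u^3 - u^2 - 4*u - 4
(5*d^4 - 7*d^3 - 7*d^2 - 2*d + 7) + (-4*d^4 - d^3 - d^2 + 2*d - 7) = d^4 - 8*d^3 - 8*d^2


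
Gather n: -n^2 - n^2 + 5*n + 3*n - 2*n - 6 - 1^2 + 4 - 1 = -2*n^2 + 6*n - 4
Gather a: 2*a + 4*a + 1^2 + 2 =6*a + 3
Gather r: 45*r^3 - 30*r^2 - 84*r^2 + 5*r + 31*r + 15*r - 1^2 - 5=45*r^3 - 114*r^2 + 51*r - 6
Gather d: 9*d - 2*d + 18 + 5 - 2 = 7*d + 21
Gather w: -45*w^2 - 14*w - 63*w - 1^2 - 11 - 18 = -45*w^2 - 77*w - 30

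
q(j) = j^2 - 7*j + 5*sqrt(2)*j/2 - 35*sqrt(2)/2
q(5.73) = -11.77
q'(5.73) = 8.00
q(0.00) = -24.75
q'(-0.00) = -3.46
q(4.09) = -22.19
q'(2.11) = 0.76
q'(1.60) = -0.26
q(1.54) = -27.71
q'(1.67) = -0.12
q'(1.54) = -0.38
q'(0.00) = -3.46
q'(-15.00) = -33.46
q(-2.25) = -11.89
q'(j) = 2*j - 7 + 5*sqrt(2)/2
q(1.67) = -27.75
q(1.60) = -27.73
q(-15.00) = 252.22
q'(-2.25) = -7.96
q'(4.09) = 4.72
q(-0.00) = -24.75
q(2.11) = -27.61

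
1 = 1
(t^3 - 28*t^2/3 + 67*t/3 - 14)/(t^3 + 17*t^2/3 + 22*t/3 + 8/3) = (3*t^3 - 28*t^2 + 67*t - 42)/(3*t^3 + 17*t^2 + 22*t + 8)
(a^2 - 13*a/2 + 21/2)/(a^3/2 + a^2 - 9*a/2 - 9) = (2*a - 7)/(a^2 + 5*a + 6)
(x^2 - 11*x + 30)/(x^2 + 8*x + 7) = (x^2 - 11*x + 30)/(x^2 + 8*x + 7)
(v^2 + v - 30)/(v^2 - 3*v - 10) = (v + 6)/(v + 2)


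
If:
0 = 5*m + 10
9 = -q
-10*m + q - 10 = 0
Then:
No Solution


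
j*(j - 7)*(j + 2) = j^3 - 5*j^2 - 14*j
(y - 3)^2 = y^2 - 6*y + 9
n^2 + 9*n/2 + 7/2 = (n + 1)*(n + 7/2)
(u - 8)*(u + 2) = u^2 - 6*u - 16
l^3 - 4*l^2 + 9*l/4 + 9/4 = (l - 3)*(l - 3/2)*(l + 1/2)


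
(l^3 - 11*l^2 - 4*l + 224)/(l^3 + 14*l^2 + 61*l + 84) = (l^2 - 15*l + 56)/(l^2 + 10*l + 21)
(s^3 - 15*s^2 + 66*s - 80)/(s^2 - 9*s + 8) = (s^2 - 7*s + 10)/(s - 1)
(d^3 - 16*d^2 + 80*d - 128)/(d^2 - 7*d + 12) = (d^2 - 12*d + 32)/(d - 3)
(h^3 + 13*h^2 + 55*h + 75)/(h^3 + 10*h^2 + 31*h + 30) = (h + 5)/(h + 2)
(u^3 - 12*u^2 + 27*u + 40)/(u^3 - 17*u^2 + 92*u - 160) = (u + 1)/(u - 4)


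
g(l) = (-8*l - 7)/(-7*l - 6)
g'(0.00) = -0.03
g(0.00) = 1.17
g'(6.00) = 0.00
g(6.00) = 1.15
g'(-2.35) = -0.01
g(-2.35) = 1.13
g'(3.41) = -0.00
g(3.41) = 1.15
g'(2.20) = -0.00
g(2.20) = 1.15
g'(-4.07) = -0.00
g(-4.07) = 1.14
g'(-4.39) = -0.00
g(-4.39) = 1.14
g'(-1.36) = -0.08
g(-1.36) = 1.10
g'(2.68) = -0.00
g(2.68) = 1.15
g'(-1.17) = -0.21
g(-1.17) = 1.08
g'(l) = 7*(-8*l - 7)/(-7*l - 6)^2 - 8/(-7*l - 6) = -1/(7*l + 6)^2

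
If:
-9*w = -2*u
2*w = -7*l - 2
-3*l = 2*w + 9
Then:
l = 7/4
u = -513/16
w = -57/8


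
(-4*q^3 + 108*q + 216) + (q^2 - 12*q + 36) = -4*q^3 + q^2 + 96*q + 252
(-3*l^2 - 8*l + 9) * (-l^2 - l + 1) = 3*l^4 + 11*l^3 - 4*l^2 - 17*l + 9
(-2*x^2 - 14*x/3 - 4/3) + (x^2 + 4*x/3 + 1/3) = -x^2 - 10*x/3 - 1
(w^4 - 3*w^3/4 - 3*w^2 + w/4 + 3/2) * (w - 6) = w^5 - 27*w^4/4 + 3*w^3/2 + 73*w^2/4 - 9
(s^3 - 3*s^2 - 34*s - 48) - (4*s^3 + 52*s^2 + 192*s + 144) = -3*s^3 - 55*s^2 - 226*s - 192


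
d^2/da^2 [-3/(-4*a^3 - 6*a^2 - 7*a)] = 6*(-6*a*(2*a + 1)*(4*a^2 + 6*a + 7) + (12*a^2 + 12*a + 7)^2)/(a^3*(4*a^2 + 6*a + 7)^3)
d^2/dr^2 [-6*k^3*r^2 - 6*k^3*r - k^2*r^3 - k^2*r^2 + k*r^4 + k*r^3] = 2*k*(-6*k^2 - 3*k*r - k + 6*r^2 + 3*r)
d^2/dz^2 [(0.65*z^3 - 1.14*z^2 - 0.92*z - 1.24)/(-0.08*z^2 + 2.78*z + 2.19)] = (-2.22044604925031e-16*z^4 - 9.755832*z^3 - 22.497996*z^2 - 19.392342*z + 19.333748)/(0.000512*z^6 - 0.053376*z^5 + 1.812768*z^4 - 18.562616*z^3 - 49.624524*z^2 - 39.999474*z - 10.503459)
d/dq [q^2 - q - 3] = 2*q - 1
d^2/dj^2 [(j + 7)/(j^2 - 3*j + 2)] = 2*((j + 7)*(2*j - 3)^2 - (3*j + 4)*(j^2 - 3*j + 2))/(j^2 - 3*j + 2)^3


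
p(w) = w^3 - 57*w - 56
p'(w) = 3*w^2 - 57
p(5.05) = -215.06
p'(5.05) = 19.51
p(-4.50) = 109.38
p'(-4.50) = 3.75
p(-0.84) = -8.71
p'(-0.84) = -54.88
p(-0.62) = -20.90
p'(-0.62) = -55.85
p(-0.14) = -48.02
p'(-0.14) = -56.94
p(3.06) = -201.77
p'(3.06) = -28.91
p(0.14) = -63.98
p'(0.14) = -56.94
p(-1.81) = 41.24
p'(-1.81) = -47.17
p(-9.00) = -272.00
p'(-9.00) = 186.00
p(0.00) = -56.00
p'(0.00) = -57.00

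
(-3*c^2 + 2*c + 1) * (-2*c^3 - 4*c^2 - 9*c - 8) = 6*c^5 + 8*c^4 + 17*c^3 + 2*c^2 - 25*c - 8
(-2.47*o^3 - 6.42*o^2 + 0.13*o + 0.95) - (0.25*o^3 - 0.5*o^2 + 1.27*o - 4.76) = -2.72*o^3 - 5.92*o^2 - 1.14*o + 5.71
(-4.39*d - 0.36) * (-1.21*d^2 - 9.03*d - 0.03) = 5.3119*d^3 + 40.0773*d^2 + 3.3825*d + 0.0108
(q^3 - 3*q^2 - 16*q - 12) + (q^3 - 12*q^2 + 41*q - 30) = 2*q^3 - 15*q^2 + 25*q - 42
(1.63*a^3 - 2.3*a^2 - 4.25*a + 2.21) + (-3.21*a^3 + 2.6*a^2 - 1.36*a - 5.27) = -1.58*a^3 + 0.3*a^2 - 5.61*a - 3.06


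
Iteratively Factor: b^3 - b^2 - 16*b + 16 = (b - 1)*(b^2 - 16) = (b - 4)*(b - 1)*(b + 4)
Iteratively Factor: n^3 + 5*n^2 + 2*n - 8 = (n + 2)*(n^2 + 3*n - 4) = (n - 1)*(n + 2)*(n + 4)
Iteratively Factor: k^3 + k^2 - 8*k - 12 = (k + 2)*(k^2 - k - 6) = (k - 3)*(k + 2)*(k + 2)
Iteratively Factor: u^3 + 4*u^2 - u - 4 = (u + 4)*(u^2 - 1) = (u - 1)*(u + 4)*(u + 1)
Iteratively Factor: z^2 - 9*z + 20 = (z - 4)*(z - 5)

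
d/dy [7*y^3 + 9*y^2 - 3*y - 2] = 21*y^2 + 18*y - 3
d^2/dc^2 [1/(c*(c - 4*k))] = 2*(c^2 + c*(c - 4*k) + (c - 4*k)^2)/(c^3*(c - 4*k)^3)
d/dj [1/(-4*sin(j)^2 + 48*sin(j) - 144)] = cos(j)/(2*(sin(j) - 6)^3)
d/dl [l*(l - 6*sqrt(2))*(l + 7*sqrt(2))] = 3*l^2 + 2*sqrt(2)*l - 84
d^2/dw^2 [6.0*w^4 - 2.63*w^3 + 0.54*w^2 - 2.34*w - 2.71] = 72.0*w^2 - 15.78*w + 1.08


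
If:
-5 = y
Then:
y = -5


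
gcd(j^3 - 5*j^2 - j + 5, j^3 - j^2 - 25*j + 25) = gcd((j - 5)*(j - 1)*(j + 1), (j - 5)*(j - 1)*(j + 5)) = j^2 - 6*j + 5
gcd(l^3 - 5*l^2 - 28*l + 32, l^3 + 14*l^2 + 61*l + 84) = l + 4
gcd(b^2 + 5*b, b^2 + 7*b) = b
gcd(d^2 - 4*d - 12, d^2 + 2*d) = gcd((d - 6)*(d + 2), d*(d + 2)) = d + 2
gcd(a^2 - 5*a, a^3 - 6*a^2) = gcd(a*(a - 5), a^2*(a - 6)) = a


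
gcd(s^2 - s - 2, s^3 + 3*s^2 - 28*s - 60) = 1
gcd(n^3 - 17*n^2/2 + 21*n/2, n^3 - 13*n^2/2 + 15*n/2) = n^2 - 3*n/2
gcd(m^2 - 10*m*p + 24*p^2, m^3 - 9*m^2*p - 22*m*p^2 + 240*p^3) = -m + 6*p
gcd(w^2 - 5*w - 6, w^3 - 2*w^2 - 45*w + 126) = w - 6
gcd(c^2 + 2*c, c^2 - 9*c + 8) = 1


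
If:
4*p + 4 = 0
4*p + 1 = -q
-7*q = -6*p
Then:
No Solution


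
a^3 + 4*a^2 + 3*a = a*(a + 1)*(a + 3)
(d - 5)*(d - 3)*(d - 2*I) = d^3 - 8*d^2 - 2*I*d^2 + 15*d + 16*I*d - 30*I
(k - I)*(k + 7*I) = k^2 + 6*I*k + 7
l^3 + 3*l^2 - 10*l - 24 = (l - 3)*(l + 2)*(l + 4)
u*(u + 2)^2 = u^3 + 4*u^2 + 4*u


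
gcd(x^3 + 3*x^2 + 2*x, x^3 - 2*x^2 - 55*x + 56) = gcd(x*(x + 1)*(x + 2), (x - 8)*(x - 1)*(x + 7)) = 1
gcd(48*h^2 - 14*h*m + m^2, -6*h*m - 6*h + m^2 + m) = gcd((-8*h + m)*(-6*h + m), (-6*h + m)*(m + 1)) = 6*h - m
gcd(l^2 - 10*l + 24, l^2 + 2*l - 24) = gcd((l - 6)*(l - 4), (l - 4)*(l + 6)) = l - 4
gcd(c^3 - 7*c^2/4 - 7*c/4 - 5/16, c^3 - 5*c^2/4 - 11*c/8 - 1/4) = c^2 + 3*c/4 + 1/8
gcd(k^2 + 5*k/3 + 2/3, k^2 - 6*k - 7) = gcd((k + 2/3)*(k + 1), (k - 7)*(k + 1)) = k + 1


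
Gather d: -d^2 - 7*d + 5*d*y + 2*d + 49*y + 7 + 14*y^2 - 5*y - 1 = -d^2 + d*(5*y - 5) + 14*y^2 + 44*y + 6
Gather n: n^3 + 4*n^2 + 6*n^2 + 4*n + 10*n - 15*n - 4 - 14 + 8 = n^3 + 10*n^2 - n - 10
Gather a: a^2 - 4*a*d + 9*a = a^2 + a*(9 - 4*d)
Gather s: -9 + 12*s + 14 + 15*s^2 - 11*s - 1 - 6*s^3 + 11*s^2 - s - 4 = -6*s^3 + 26*s^2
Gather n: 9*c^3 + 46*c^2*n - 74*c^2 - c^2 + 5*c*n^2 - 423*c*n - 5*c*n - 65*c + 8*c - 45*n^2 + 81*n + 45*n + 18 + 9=9*c^3 - 75*c^2 - 57*c + n^2*(5*c - 45) + n*(46*c^2 - 428*c + 126) + 27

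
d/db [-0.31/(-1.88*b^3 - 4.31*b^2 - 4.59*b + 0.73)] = (-1.7484*b^2 - 2.6722*b - 1.4229)/(1.88*b^3 + 4.31*b^2 + 4.59*b - 0.73)^2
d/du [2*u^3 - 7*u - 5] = 6*u^2 - 7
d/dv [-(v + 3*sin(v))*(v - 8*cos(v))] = -(v + 3*sin(v))*(8*sin(v) + 1) - (v - 8*cos(v))*(3*cos(v) + 1)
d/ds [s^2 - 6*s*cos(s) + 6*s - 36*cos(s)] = 6*s*sin(s) + 2*s + 36*sin(s) - 6*cos(s) + 6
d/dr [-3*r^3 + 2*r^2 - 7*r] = -9*r^2 + 4*r - 7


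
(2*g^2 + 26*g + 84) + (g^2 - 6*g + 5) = 3*g^2 + 20*g + 89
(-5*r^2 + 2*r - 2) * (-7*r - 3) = 35*r^3 + r^2 + 8*r + 6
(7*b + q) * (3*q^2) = 21*b*q^2 + 3*q^3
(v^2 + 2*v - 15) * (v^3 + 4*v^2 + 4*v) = v^5 + 6*v^4 - 3*v^3 - 52*v^2 - 60*v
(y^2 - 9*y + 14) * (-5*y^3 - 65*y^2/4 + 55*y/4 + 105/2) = -5*y^5 + 115*y^4/4 + 90*y^3 - 1195*y^2/4 - 280*y + 735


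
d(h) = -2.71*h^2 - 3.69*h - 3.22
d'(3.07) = -20.33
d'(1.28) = -10.63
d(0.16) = -3.88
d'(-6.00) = 28.83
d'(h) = -5.42*h - 3.69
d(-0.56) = -2.00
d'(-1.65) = 5.25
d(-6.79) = -103.11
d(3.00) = -38.68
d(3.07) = -40.09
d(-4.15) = -34.58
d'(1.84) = -13.66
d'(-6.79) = 33.11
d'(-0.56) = -0.65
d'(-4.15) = 18.80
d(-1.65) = -4.51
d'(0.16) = -4.56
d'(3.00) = -19.95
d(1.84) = -19.18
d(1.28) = -12.38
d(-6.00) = -78.64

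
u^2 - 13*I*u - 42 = (u - 7*I)*(u - 6*I)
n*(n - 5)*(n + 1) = n^3 - 4*n^2 - 5*n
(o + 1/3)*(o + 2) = o^2 + 7*o/3 + 2/3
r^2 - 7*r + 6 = (r - 6)*(r - 1)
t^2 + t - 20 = (t - 4)*(t + 5)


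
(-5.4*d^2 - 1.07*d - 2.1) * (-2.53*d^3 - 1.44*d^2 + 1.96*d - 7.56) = 13.662*d^5 + 10.4831*d^4 - 3.7302*d^3 + 41.7508*d^2 + 3.9732*d + 15.876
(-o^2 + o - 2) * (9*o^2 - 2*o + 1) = -9*o^4 + 11*o^3 - 21*o^2 + 5*o - 2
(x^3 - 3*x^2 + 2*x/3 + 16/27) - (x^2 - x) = x^3 - 4*x^2 + 5*x/3 + 16/27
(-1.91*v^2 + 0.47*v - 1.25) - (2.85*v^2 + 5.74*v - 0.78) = -4.76*v^2 - 5.27*v - 0.47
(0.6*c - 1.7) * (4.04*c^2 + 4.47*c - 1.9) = 2.424*c^3 - 4.186*c^2 - 8.739*c + 3.23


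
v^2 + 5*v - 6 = (v - 1)*(v + 6)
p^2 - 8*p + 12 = (p - 6)*(p - 2)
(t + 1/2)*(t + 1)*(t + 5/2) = t^3 + 4*t^2 + 17*t/4 + 5/4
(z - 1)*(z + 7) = z^2 + 6*z - 7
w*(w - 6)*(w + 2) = w^3 - 4*w^2 - 12*w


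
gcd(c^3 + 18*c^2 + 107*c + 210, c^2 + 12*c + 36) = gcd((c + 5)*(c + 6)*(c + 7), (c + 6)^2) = c + 6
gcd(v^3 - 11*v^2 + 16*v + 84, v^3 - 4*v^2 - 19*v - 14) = v^2 - 5*v - 14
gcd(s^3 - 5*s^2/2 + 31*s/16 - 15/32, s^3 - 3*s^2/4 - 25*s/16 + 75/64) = s^2 - 2*s + 15/16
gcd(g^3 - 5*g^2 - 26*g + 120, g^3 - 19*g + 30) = g + 5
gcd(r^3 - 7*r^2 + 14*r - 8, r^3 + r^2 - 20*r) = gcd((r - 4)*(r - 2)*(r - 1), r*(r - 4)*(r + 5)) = r - 4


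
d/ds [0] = 0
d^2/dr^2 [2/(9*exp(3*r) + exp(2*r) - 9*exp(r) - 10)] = 2*((-81*exp(2*r) - 4*exp(r) + 9)*(9*exp(3*r) + exp(2*r) - 9*exp(r) - 10) + 2*(27*exp(2*r) + 2*exp(r) - 9)^2*exp(r))*exp(r)/(9*exp(3*r) + exp(2*r) - 9*exp(r) - 10)^3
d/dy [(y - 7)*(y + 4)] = 2*y - 3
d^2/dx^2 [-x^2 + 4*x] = -2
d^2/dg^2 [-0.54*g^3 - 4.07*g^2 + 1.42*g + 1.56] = -3.24*g - 8.14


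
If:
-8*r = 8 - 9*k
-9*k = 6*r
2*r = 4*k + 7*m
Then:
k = 8/21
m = -8/21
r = -4/7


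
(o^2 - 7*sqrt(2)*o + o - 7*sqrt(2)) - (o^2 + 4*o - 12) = -7*sqrt(2)*o - 3*o - 7*sqrt(2) + 12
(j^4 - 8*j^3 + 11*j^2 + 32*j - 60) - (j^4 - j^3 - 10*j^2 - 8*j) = -7*j^3 + 21*j^2 + 40*j - 60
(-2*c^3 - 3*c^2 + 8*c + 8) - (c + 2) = -2*c^3 - 3*c^2 + 7*c + 6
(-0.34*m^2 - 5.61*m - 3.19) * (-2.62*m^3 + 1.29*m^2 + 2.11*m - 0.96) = 0.8908*m^5 + 14.2596*m^4 + 0.403500000000001*m^3 - 15.6258*m^2 - 1.3453*m + 3.0624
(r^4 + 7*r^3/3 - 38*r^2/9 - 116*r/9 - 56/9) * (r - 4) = r^5 - 5*r^4/3 - 122*r^3/9 + 4*r^2 + 136*r/3 + 224/9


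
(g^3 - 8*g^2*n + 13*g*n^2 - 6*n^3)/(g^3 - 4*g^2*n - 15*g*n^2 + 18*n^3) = (g - n)/(g + 3*n)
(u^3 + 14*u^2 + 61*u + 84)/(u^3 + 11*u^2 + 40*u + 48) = (u + 7)/(u + 4)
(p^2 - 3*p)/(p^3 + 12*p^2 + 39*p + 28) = p*(p - 3)/(p^3 + 12*p^2 + 39*p + 28)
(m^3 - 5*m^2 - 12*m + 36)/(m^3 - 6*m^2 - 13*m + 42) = (m - 6)/(m - 7)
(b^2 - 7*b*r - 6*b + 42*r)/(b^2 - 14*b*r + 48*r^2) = (b^2 - 7*b*r - 6*b + 42*r)/(b^2 - 14*b*r + 48*r^2)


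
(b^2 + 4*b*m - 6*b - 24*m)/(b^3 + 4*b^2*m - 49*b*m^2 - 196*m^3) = (b - 6)/(b^2 - 49*m^2)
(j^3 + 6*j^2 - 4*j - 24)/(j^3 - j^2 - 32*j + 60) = (j + 2)/(j - 5)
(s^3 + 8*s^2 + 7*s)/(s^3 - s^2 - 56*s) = (s + 1)/(s - 8)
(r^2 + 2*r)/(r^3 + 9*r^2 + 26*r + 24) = r/(r^2 + 7*r + 12)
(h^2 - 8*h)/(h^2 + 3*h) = (h - 8)/(h + 3)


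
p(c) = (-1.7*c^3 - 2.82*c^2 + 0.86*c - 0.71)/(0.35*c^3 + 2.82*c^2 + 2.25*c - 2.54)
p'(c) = (-5.1*c^2 - 5.64*c + 0.86)/(0.35*c^3 + 2.82*c^2 + 2.25*c - 2.54) + (-1.05*c^2 - 5.64*c - 2.25)*(-1.7*c^3 - 2.82*c^2 + 0.86*c - 0.71)/(0.35*c^3 + 2.82*c^2 + 2.25*c - 2.54)^2 = (-3.807*c^4 - 8.252*c^3 + 4.9293*c^2 + 18.33*c - 0.5869)/(0.1225*c^6 + 1.974*c^5 + 9.5274*c^4 + 10.912*c^3 - 9.2631*c^2 - 11.43*c + 6.4516)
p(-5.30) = 13.34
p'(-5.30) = -10.85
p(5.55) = -2.38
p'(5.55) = -0.19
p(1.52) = -1.38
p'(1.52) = -0.14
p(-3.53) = 3.88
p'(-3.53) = -2.70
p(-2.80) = 2.16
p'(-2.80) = -2.12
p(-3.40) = 3.53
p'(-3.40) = -2.54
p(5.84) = -2.44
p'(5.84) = -0.19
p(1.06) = -1.46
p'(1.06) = 0.83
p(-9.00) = -20.24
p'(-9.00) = -7.64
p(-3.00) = 2.59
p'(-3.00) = -2.19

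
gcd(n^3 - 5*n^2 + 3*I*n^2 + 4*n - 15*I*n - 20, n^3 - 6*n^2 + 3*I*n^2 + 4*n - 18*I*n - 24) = n^2 + 3*I*n + 4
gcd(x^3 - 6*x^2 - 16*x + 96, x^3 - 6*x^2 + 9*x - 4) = x - 4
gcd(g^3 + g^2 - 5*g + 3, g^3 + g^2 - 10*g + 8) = g - 1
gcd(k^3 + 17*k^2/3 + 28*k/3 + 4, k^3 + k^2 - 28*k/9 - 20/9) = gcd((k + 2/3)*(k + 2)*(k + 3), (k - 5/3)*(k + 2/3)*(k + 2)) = k^2 + 8*k/3 + 4/3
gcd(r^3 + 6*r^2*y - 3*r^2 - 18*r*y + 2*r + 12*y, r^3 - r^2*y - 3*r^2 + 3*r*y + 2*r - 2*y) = r^2 - 3*r + 2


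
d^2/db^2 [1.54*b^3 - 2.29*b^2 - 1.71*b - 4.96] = 9.24*b - 4.58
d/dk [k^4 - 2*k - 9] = 4*k^3 - 2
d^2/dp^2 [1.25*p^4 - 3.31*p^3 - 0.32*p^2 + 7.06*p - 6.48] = 15.0*p^2 - 19.86*p - 0.64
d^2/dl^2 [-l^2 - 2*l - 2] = -2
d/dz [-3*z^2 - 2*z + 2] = -6*z - 2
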